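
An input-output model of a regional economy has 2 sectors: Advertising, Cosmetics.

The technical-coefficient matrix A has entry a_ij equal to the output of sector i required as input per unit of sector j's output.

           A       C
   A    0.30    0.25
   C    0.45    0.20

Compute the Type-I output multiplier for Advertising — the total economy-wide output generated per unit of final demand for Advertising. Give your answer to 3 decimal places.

I − A =
  [   0.70    -0.25]
  [  -0.45     0.80]
det(I−A) = (0.70)(0.80) − (-0.25)(-0.45) = 0.4475
adj(I−A) = [[0.80, 0.25], [0.45, 0.70]]
(I − A)⁻¹ = adj(I−A) / det(I−A) ≈
  [   1.7877     0.5587]
  [   1.0056     1.5642]
The output multiplier for sector j is the column-j sum of the Leontief inverse (I − A)⁻¹ = adj(I−A) / det(I−A).
Column A of adj(I−A): (0.80, 0.45); det(I−A) = 0.4475.
m_A = (0.80 + 0.45) / 0.4475 = 1.25 / 0.4475 ≈ 2.793.

m_A = 2.793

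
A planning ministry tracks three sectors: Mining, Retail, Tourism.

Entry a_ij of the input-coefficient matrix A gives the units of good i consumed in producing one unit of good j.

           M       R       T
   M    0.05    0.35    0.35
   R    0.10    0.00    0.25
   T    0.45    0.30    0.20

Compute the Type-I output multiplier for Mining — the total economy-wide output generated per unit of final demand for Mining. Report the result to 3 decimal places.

m_M = 3.082

I − A =
  [   0.95    -0.35    -0.35]
  [  -0.10     1.00    -0.25]
  [  -0.45    -0.30     0.80]
Cofactors of I−A, C_ij = (−1)^(i+j)·(minor ij) (rows/columns in the sector order above):
  C_11 = (1.00)(0.80) − (-0.25)(-0.30) = 0.7250
  C_12 = −[(-0.10)(0.80) − (-0.25)(-0.45)] = 0.1925
  C_13 = (-0.10)(-0.30) − (1.00)(-0.45) = 0.4800
  C_21 = −[(-0.35)(0.80) − (-0.35)(-0.30)] = 0.3850
  C_22 = (0.95)(0.80) − (-0.35)(-0.45) = 0.6025
  C_23 = −[(0.95)(-0.30) − (-0.35)(-0.45)] = 0.4425
  C_31 = (-0.35)(-0.25) − (-0.35)(1.00) = 0.4375
  C_32 = −[(0.95)(-0.25) − (-0.35)(-0.10)] = 0.2725
  C_33 = (0.95)(1.00) − (-0.35)(-0.10) = 0.9150
det(I−A) = Σ_j (I−A)_1j·C_1j = (0.95)(0.7250) + (-0.35)(0.1925) + (-0.35)(0.4800) = 0.453375
adj(I−A) = Cᵀ =
  [ 0.7250   0.3850   0.4375]
  [ 0.1925   0.6025   0.2725]
  [ 0.4800   0.4425   0.9150]
(I − A)⁻¹ = adj(I−A) / det(I−A) ≈
  [   1.5991     0.8492     0.9650]
  [   0.4246     1.3289     0.6010]
  [   1.0587     0.9760     2.0182]
The output multiplier for sector j is the column-j sum of the Leontief inverse (I − A)⁻¹ = adj(I−A) / det(I−A).
Column M of adj(I−A): (0.7250, 0.1925, 0.4800); det(I−A) = 0.453375.
m_M = (0.7250 + 0.1925 + 0.4800) / 0.453375 = 1.3975 / 0.453375 ≈ 3.082.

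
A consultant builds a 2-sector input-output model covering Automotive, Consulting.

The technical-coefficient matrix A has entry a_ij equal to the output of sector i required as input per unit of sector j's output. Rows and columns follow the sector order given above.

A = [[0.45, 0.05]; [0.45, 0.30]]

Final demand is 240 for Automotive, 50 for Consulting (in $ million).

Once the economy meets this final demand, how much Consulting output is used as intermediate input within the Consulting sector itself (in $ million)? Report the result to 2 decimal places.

I − A =
  [   0.55    -0.05]
  [  -0.45     0.70]
det(I−A) = (0.55)(0.70) − (-0.05)(-0.45) = 0.3625
adj(I−A) = [[0.70, 0.05], [0.45, 0.55]]
(I − A)⁻¹ = adj(I−A) / det(I−A) ≈
  [   1.9310     0.1379]
  [   1.2414     1.5172]
First solve x = (I − A)⁻¹ d = adj(I−A)·d / det(I−A); in particular x_2 = (0.45·240 + 0.55·50) / 0.3625 = 135.50 / 0.3625 ≈ 373.7931.
Intermediate flow from 2 to 2: z_22 = a_22 · x_2 = 0.30 × 135.50 / 0.3625 = 40.65 / 0.3625 ≈ 112.14.

z_22 = 112.14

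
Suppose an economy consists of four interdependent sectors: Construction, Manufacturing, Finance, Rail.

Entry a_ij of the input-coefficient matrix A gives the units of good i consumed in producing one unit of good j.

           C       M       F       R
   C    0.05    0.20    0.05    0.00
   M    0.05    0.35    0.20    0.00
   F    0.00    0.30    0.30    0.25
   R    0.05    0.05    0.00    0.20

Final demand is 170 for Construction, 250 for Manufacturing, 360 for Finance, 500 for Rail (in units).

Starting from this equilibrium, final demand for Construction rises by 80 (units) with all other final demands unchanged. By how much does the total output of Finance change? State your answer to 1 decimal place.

Δx_F = 5.7

I − A =
  [   0.95    -0.20    -0.05     0.00]
  [  -0.05     0.65    -0.20     0.00]
  [   0.00    -0.30     0.70    -0.25]
  [  -0.05    -0.05     0.00     0.80]
Compute the cofactors C_ij = (−1)^(i+j)·(3×3 minor ij) of I−A; the adjugate is their transpose:
adj(I−A) = Cᵀ =
  [ 0.313500   0.124625   0.058000   0.018125]
  [ 0.030500   0.531375   0.154000   0.048125]
  [ 0.020750   0.242375   0.486000   0.151875]
  [ 0.021500   0.041000   0.013250   0.367500]
det(I−A) = Σ_j (I−A)_1j·C_1j = (0.95)(0.313500) + (-0.20)(0.030500) + (-0.05)(0.020750) + (0.00)(0.021500) = 0.2906875
(I − A)⁻¹ = adj(I−A) / det(I−A) ≈
  [   1.0785     0.4287     0.1995     0.0624]
  [   0.1049     1.8280     0.5298     0.1656]
  [   0.0714     0.8338     1.6719     0.5225]
  [   0.0740     0.1410     0.0456     1.2642]
Δx = (I − A)⁻¹ Δd with Δd having +80 in the Construction component and 0 elsewhere.
So Δx_F = L_FC · (+80), where L_FC = adj(I−A)_FC / det(I−A) = 0.020750 / 0.2906875.
Δx_F = 0.020750 × (+80) / 0.2906875 = 1.66 / 0.2906875 ≈ 5.7.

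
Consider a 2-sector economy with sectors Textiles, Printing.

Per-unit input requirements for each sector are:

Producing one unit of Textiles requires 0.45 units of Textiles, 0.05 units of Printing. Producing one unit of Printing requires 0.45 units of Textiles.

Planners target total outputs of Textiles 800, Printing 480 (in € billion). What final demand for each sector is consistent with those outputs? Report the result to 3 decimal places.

d_T = 224.000, d_P = 440.000

I − A =
  [   0.55    -0.45]
  [  -0.05     1.00]
d = (I − A) x:
  d_T = (+0.55)·800 + (-0.45)·480 = 224.000
  d_P = (-0.05)·800 + (+1.00)·480 = 440.000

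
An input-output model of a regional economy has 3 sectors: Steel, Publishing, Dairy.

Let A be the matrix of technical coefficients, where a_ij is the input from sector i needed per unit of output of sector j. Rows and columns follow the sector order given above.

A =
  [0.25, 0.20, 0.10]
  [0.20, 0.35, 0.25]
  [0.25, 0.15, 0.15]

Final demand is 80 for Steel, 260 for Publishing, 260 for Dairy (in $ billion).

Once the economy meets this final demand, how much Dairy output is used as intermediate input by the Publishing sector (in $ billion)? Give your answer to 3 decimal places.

z_32 = 108.487

I − A =
  [   0.75    -0.20    -0.10]
  [  -0.20     0.65    -0.25]
  [  -0.25    -0.15     0.85]
Cofactors of I−A, C_ij = (−1)^(i+j)·(minor ij) (rows/columns in the sector order above):
  C_11 = (0.65)(0.85) − (-0.25)(-0.15) = 0.5150
  C_12 = −[(-0.20)(0.85) − (-0.25)(-0.25)] = 0.2325
  C_13 = (-0.20)(-0.15) − (0.65)(-0.25) = 0.1925
  C_21 = −[(-0.20)(0.85) − (-0.10)(-0.15)] = 0.1850
  C_22 = (0.75)(0.85) − (-0.10)(-0.25) = 0.6125
  C_23 = −[(0.75)(-0.15) − (-0.20)(-0.25)] = 0.1625
  C_31 = (-0.20)(-0.25) − (-0.10)(0.65) = 0.1150
  C_32 = −[(0.75)(-0.25) − (-0.10)(-0.20)] = 0.2075
  C_33 = (0.75)(0.65) − (-0.20)(-0.20) = 0.4475
det(I−A) = Σ_j (I−A)_1j·C_1j = (0.75)(0.5150) + (-0.20)(0.2325) + (-0.10)(0.1925) = 0.3205
adj(I−A) = Cᵀ =
  [ 0.5150   0.1850   0.1150]
  [ 0.2325   0.6125   0.2075]
  [ 0.1925   0.1625   0.4475]
(I − A)⁻¹ = adj(I−A) / det(I−A) ≈
  [   1.6069     0.5772     0.3588]
  [   0.7254     1.9111     0.6474]
  [   0.6006     0.5070     1.3963]
First solve x = (I − A)⁻¹ d = adj(I−A)·d / det(I−A); in particular x_2 = (0.2325·80 + 0.6125·260 + 0.2075·260) / 0.3205 = 231.80 / 0.3205 ≈ 723.24493.
Intermediate flow from 3 to 2: z_32 = a_32 · x_2 = 0.15 × 231.80 / 0.3205 = 34.77 / 0.3205 ≈ 108.487.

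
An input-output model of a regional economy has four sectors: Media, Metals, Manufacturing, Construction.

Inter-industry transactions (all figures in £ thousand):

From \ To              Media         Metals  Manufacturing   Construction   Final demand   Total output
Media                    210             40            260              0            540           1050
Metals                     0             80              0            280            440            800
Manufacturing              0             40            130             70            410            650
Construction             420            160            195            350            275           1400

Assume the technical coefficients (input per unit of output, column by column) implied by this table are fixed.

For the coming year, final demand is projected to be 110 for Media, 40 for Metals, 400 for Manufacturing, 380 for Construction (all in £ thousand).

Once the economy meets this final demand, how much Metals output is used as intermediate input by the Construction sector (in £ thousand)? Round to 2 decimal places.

z_24 = 210.45

Technical coefficients a_ij = z_ij / X_j:
  a_11 = 210/1050 = 0.20, a_21 = 0/1050 = 0.00, a_31 = 0/1050 = 0.00, a_41 = 420/1050 = 0.40
  a_12 = 40/800 = 0.05, a_22 = 80/800 = 0.10, a_32 = 40/800 = 0.05, a_42 = 160/800 = 0.20
  a_13 = 260/650 = 0.40, a_23 = 0/650 = 0.00, a_33 = 130/650 = 0.20, a_43 = 195/650 = 0.30
  a_14 = 0/1400 = 0.00, a_24 = 280/1400 = 0.20, a_34 = 70/1400 = 0.05, a_44 = 350/1400 = 0.25
I − A =
  [   0.80    -0.05    -0.40     0.00]
  [   0.00     0.90     0.00    -0.20]
  [   0.00    -0.05     0.80    -0.05]
  [  -0.40    -0.20    -0.30     0.75]
Compute the cofactors C_ij = (−1)^(i+j)·(3×3 minor ij) of I−A; the adjugate is their transpose:
adj(I−A) = Cᵀ =
  [ 0.49150   0.04825   0.25700   0.03000]
  [ 0.06400   0.46000   0.08000   0.12800]
  [ 0.02200   0.03900   0.50400   0.04400]
  [ 0.28800   0.16400   0.36000   0.57600]
det(I−A) = Σ_j (I−A)_1j·C_1j = (0.80)(0.49150) + (-0.05)(0.06400) + (-0.40)(0.02200) + (0.00)(0.28800) = 0.3812
(I − A)⁻¹ = adj(I−A) / det(I−A) ≈
  [   1.2893     0.1266     0.6742     0.0787]
  [   0.1679     1.2067     0.2099     0.3358]
  [   0.0577     0.1023     1.3221     0.1154]
  [   0.7555     0.4302     0.9444     1.5110]
First solve x = (I − A)⁻¹ d = adj(I−A)·d / det(I−A); in particular x_4 = (0.28800·110 + 0.16400·40 + 0.36000·400 + 0.57600·380) / 0.3812 = 401.12 / 0.3812 ≈ 1052.2560.
Intermediate flow from 2 to 4: z_24 = a_24 · x_4 = 0.20 × 401.12 / 0.3812 = 80.224 / 0.3812 ≈ 210.45.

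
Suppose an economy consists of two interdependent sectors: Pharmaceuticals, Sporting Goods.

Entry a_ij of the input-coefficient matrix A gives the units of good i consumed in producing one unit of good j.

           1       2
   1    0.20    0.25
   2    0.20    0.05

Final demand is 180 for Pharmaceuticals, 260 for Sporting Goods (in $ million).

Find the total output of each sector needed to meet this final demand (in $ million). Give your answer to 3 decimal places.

I − A =
  [   0.80    -0.25]
  [  -0.20     0.95]
det(I−A) = (0.80)(0.95) − (-0.25)(-0.20) = 0.7100
adj(I−A) = [[0.95, 0.25], [0.20, 0.80]]
(I − A)⁻¹ = adj(I−A) / det(I−A) ≈
  [   1.3380     0.3521]
  [   0.2817     1.1268]
x = (I − A)⁻¹ d = adj(I−A)·d / det(I−A), with det(I−A) = 0.7100:
  x_1 = (0.95·180 + 0.25·260) / 0.7100 = 236.00 / 0.7100 ≈ 332.394
  x_2 = (0.20·180 + 0.80·260) / 0.7100 = 244.00 / 0.7100 ≈ 343.662

x_1 = 332.394, x_2 = 343.662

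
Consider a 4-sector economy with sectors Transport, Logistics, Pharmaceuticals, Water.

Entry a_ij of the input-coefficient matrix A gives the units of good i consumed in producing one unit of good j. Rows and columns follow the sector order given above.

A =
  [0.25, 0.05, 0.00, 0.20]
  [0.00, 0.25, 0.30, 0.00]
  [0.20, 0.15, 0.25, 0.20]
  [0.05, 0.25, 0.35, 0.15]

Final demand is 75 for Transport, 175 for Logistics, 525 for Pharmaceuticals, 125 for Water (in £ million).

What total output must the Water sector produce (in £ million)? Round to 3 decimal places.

I − A =
  [   0.75    -0.05     0.00    -0.20]
  [   0.00     0.75    -0.30     0.00]
  [  -0.20    -0.15     0.75    -0.20]
  [  -0.05    -0.25    -0.35     0.85]
Compute the cofactors C_ij = (−1)^(i+j)·(3×3 minor ij) of I−A; the adjugate is their transpose:
adj(I−A) = Cᵀ =
  [ 0.372375   0.076375   0.080250   0.106500]
  [ 0.054000   0.404125   0.188250   0.057000]
  [ 0.135000   0.150625   0.470625   0.142500]
  [ 0.093375   0.185375   0.253875   0.385125]
det(I−A) = Σ_j (I−A)_1j·C_1j = (0.75)(0.372375) + (-0.05)(0.054000) + (0.00)(0.135000) + (-0.20)(0.093375) = 0.25790625
(I − A)⁻¹ = adj(I−A) / det(I−A) ≈
  [   1.4438     0.2961     0.3112     0.4129]
  [   0.2094     1.5669     0.7299     0.2210]
  [   0.5234     0.5840     1.8248     0.5525]
  [   0.3621     0.7188     0.9844     1.4933]
x = (I − A)⁻¹ d = adj(I−A)·d / det(I−A), with det(I−A) = 0.25790625:
  x_1 = (0.372375·75 + 0.076375·175 + 0.080250·525 + 0.106500·125) / 0.25790625 = 96.7375 / 0.25790625 ≈ 375.088
  x_2 = (0.054000·75 + 0.404125·175 + 0.188250·525 + 0.057000·125) / 0.25790625 = 180.728125 / 0.25790625 ≈ 700.751
  x_3 = (0.135000·75 + 0.150625·175 + 0.470625·525 + 0.142500·125) / 0.25790625 = 301.375 / 0.25790625 ≈ 1168.545
  x_4 = (0.093375·75 + 0.185375·175 + 0.253875·525 + 0.385125·125) / 0.25790625 = 220.86875 / 0.25790625 ≈ 856.392

x_4 = 856.392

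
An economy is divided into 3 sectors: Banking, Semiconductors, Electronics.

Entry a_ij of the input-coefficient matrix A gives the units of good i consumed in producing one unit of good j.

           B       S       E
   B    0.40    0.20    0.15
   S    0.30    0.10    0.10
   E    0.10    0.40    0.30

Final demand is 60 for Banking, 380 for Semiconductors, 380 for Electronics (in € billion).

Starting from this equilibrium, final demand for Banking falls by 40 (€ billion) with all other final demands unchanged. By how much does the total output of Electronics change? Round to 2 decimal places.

Δx_E = -30.16

I − A =
  [   0.60    -0.20    -0.15]
  [  -0.30     0.90    -0.10]
  [  -0.10    -0.40     0.70]
Cofactors of I−A, C_ij = (−1)^(i+j)·(minor ij) (rows/columns in the sector order above):
  C_11 = (0.90)(0.70) − (-0.10)(-0.40) = 0.5900
  C_12 = −[(-0.30)(0.70) − (-0.10)(-0.10)] = 0.2200
  C_13 = (-0.30)(-0.40) − (0.90)(-0.10) = 0.2100
  C_21 = −[(-0.20)(0.70) − (-0.15)(-0.40)] = 0.2000
  C_22 = (0.60)(0.70) − (-0.15)(-0.10) = 0.4050
  C_23 = −[(0.60)(-0.40) − (-0.20)(-0.10)] = 0.2600
  C_31 = (-0.20)(-0.10) − (-0.15)(0.90) = 0.1550
  C_32 = −[(0.60)(-0.10) − (-0.15)(-0.30)] = 0.1050
  C_33 = (0.60)(0.90) − (-0.20)(-0.30) = 0.4800
det(I−A) = Σ_j (I−A)_1j·C_1j = (0.60)(0.5900) + (-0.20)(0.2200) + (-0.15)(0.2100) = 0.2785
adj(I−A) = Cᵀ =
  [ 0.5900   0.2000   0.1550]
  [ 0.2200   0.4050   0.1050]
  [ 0.2100   0.2600   0.4800]
(I − A)⁻¹ = adj(I−A) / det(I−A) ≈
  [   2.1185     0.7181     0.5566]
  [   0.7899     1.4542     0.3770]
  [   0.7540     0.9336     1.7235]
Δx = (I − A)⁻¹ Δd with Δd having -40 in the Banking component and 0 elsewhere.
So Δx_E = L_EB · (-40), where L_EB = adj(I−A)_EB / det(I−A) = 0.2100 / 0.2785.
Δx_E = 0.2100 × (-40) / 0.2785 = -8.40 / 0.2785 ≈ -30.16.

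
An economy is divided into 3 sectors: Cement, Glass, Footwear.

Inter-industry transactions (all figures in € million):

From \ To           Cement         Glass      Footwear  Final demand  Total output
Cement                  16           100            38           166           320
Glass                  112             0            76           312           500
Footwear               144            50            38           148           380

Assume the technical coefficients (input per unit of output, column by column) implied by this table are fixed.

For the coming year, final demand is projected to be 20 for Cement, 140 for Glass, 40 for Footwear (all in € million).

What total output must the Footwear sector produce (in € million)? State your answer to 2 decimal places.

x_F = 100.21

Technical coefficients a_ij = z_ij / X_j:
  a_CC = 16/320 = 0.05, a_GC = 112/320 = 0.35, a_FC = 144/320 = 0.45
  a_CG = 100/500 = 0.20, a_GG = 0/500 = 0.00, a_FG = 50/500 = 0.10
  a_CF = 38/380 = 0.10, a_GF = 76/380 = 0.20, a_FF = 38/380 = 0.10
I − A =
  [   0.95    -0.20    -0.10]
  [  -0.35     1.00    -0.20]
  [  -0.45    -0.10     0.90]
Cofactors of I−A, C_ij = (−1)^(i+j)·(minor ij) (rows/columns in the sector order above):
  C_11 = (1.00)(0.90) − (-0.20)(-0.10) = 0.8800
  C_12 = −[(-0.35)(0.90) − (-0.20)(-0.45)] = 0.4050
  C_13 = (-0.35)(-0.10) − (1.00)(-0.45) = 0.4850
  C_21 = −[(-0.20)(0.90) − (-0.10)(-0.10)] = 0.1900
  C_22 = (0.95)(0.90) − (-0.10)(-0.45) = 0.8100
  C_23 = −[(0.95)(-0.10) − (-0.20)(-0.45)] = 0.1850
  C_31 = (-0.20)(-0.20) − (-0.10)(1.00) = 0.1400
  C_32 = −[(0.95)(-0.20) − (-0.10)(-0.35)] = 0.2250
  C_33 = (0.95)(1.00) − (-0.20)(-0.35) = 0.8800
det(I−A) = Σ_j (I−A)_1j·C_1j = (0.95)(0.8800) + (-0.20)(0.4050) + (-0.10)(0.4850) = 0.7065
adj(I−A) = Cᵀ =
  [ 0.8800   0.1900   0.1400]
  [ 0.4050   0.8100   0.2250]
  [ 0.4850   0.1850   0.8800]
(I − A)⁻¹ = adj(I−A) / det(I−A) ≈
  [   1.2456     0.2689     0.1982]
  [   0.5732     1.1465     0.3185]
  [   0.6865     0.2619     1.2456]
x = (I − A)⁻¹ d = adj(I−A)·d / det(I−A), with det(I−A) = 0.7065:
  x_C = (0.8800·20 + 0.1900·140 + 0.1400·40) / 0.7065 = 49.80 / 0.7065 ≈ 70.49
  x_G = (0.4050·20 + 0.8100·140 + 0.2250·40) / 0.7065 = 130.50 / 0.7065 ≈ 184.71
  x_F = (0.4850·20 + 0.1850·140 + 0.8800·40) / 0.7065 = 70.80 / 0.7065 ≈ 100.21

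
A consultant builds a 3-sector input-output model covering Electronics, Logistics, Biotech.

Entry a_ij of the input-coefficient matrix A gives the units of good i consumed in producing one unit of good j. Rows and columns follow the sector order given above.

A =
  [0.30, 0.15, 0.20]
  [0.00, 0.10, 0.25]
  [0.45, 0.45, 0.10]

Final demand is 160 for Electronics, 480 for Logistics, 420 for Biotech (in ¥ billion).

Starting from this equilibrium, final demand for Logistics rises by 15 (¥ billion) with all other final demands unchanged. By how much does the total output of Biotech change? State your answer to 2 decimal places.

I − A =
  [   0.70    -0.15    -0.20]
  [   0.00     0.90    -0.25]
  [  -0.45    -0.45     0.90]
Cofactors of I−A, C_ij = (−1)^(i+j)·(minor ij) (rows/columns in the sector order above):
  C_11 = (0.90)(0.90) − (-0.25)(-0.45) = 0.6975
  C_12 = −[(0.00)(0.90) − (-0.25)(-0.45)] = 0.1125
  C_13 = (0.00)(-0.45) − (0.90)(-0.45) = 0.4050
  C_21 = −[(-0.15)(0.90) − (-0.20)(-0.45)] = 0.2250
  C_22 = (0.70)(0.90) − (-0.20)(-0.45) = 0.5400
  C_23 = −[(0.70)(-0.45) − (-0.15)(-0.45)] = 0.3825
  C_31 = (-0.15)(-0.25) − (-0.20)(0.90) = 0.2175
  C_32 = −[(0.70)(-0.25) − (-0.20)(0.00)] = 0.1750
  C_33 = (0.70)(0.90) − (-0.15)(0.00) = 0.6300
det(I−A) = Σ_j (I−A)_1j·C_1j = (0.70)(0.6975) + (-0.15)(0.1125) + (-0.20)(0.4050) = 0.390375
adj(I−A) = Cᵀ =
  [ 0.6975   0.2250   0.2175]
  [ 0.1125   0.5400   0.1750]
  [ 0.4050   0.3825   0.6300]
(I − A)⁻¹ = adj(I−A) / det(I−A) ≈
  [   1.7867     0.5764     0.5572]
  [   0.2882     1.3833     0.4483]
  [   1.0375     0.9798     1.6138]
Δx = (I − A)⁻¹ Δd with Δd having +15 in the Logistics component and 0 elsewhere.
So Δx_B = L_BL · (+15), where L_BL = adj(I−A)_BL / det(I−A) = 0.3825 / 0.390375.
Δx_B = 0.3825 × (+15) / 0.390375 = 5.7375 / 0.390375 ≈ 14.70.

Δx_B = 14.70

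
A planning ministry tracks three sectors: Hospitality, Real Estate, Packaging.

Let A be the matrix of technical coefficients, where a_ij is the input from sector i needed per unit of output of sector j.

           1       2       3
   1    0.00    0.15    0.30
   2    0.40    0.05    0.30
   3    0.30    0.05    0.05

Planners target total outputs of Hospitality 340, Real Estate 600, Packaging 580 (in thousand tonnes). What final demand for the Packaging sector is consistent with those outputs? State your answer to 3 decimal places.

I − A =
  [   1.00    -0.15    -0.30]
  [  -0.40     0.95    -0.30]
  [  -0.30    -0.05     0.95]
d = (I − A) x:
  d_1 = (+1.00)·340 + (-0.15)·600 + (-0.30)·580 = 76.000
  d_2 = (-0.40)·340 + (+0.95)·600 + (-0.30)·580 = 260.000
  d_3 = (-0.30)·340 + (-0.05)·600 + (+0.95)·580 = 419.000

d_3 = 419.000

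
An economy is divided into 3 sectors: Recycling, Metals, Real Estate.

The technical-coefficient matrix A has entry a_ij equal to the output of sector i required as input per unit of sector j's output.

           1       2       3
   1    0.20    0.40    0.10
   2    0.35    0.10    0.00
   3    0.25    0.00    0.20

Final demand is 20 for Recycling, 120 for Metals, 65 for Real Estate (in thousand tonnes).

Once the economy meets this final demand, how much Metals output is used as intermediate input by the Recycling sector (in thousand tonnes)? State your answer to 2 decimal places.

I − A =
  [   0.80    -0.40    -0.10]
  [  -0.35     0.90     0.00]
  [  -0.25     0.00     0.80]
Cofactors of I−A, C_ij = (−1)^(i+j)·(minor ij) (rows/columns in the sector order above):
  C_11 = (0.90)(0.80) − (0.00)(0.00) = 0.7200
  C_12 = −[(-0.35)(0.80) − (0.00)(-0.25)] = 0.2800
  C_13 = (-0.35)(0.00) − (0.90)(-0.25) = 0.2250
  C_21 = −[(-0.40)(0.80) − (-0.10)(0.00)] = 0.3200
  C_22 = (0.80)(0.80) − (-0.10)(-0.25) = 0.6150
  C_23 = −[(0.80)(0.00) − (-0.40)(-0.25)] = 0.1000
  C_31 = (-0.40)(0.00) − (-0.10)(0.90) = 0.0900
  C_32 = −[(0.80)(0.00) − (-0.10)(-0.35)] = 0.0350
  C_33 = (0.80)(0.90) − (-0.40)(-0.35) = 0.5800
det(I−A) = Σ_j (I−A)_1j·C_1j = (0.80)(0.7200) + (-0.40)(0.2800) + (-0.10)(0.2250) = 0.4415
adj(I−A) = Cᵀ =
  [ 0.7200   0.3200   0.0900]
  [ 0.2800   0.6150   0.0350]
  [ 0.2250   0.1000   0.5800]
(I − A)⁻¹ = adj(I−A) / det(I−A) ≈
  [   1.6308     0.7248     0.2039]
  [   0.6342     1.3930     0.0793]
  [   0.5096     0.2265     1.3137]
First solve x = (I − A)⁻¹ d = adj(I−A)·d / det(I−A); in particular x_1 = (0.7200·20 + 0.3200·120 + 0.0900·65) / 0.4415 = 58.65 / 0.4415 ≈ 132.8426.
Intermediate flow from 2 to 1: z_21 = a_21 · x_1 = 0.35 × 58.65 / 0.4415 = 20.5275 / 0.4415 ≈ 46.49.

z_21 = 46.49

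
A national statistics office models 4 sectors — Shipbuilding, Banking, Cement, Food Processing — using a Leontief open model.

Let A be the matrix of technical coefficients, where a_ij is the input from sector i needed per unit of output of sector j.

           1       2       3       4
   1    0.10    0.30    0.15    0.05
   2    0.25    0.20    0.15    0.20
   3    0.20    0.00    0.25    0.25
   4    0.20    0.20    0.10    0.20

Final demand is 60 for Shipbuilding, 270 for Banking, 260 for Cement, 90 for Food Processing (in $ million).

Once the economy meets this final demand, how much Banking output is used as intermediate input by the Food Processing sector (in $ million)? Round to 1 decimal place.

z_24 = 95.0

I − A =
  [   0.90    -0.30    -0.15    -0.05]
  [  -0.25     0.80    -0.15    -0.20]
  [  -0.20     0.00     0.75    -0.25]
  [  -0.20    -0.20    -0.10     0.80]
Compute the cofactors C_ij = (−1)^(i+j)·(3×3 minor ij) of I−A; the adjugate is their transpose:
adj(I−A) = Cᵀ =
  [ 0.42250   0.18750   0.13750   0.11625]
  [ 0.20925   0.47750   0.16175   0.18300]
  [ 0.17250   0.11000   0.45750   0.18125]
  [ 0.17950   0.18000   0.13200   0.45075]
det(I−A) = Σ_j (I−A)_1j·C_1j = (0.90)(0.42250) + (-0.30)(0.20925) + (-0.15)(0.17250) + (-0.05)(0.17950) = 0.282625
(I − A)⁻¹ = adj(I−A) / det(I−A) ≈
  [   1.4949     0.6634     0.4865     0.4113]
  [   0.7404     1.6895     0.5723     0.6475]
  [   0.6103     0.3892     1.6188     0.6413]
  [   0.6351     0.6369     0.4670     1.5949]
First solve x = (I − A)⁻¹ d = adj(I−A)·d / det(I−A); in particular x_4 = (0.17950·60 + 0.18000·270 + 0.13200·260 + 0.45075·90) / 0.282625 = 134.2575 / 0.282625 ≈ 475.038.
Intermediate flow from 2 to 4: z_24 = a_24 · x_4 = 0.20 × 134.2575 / 0.282625 = 26.8515 / 0.282625 ≈ 95.0.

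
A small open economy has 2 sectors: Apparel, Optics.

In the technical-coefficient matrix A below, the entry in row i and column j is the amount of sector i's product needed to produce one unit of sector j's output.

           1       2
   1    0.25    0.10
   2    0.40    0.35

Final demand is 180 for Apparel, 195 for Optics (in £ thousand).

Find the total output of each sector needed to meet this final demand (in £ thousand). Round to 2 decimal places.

x_1 = 305.03, x_2 = 487.71

I − A =
  [   0.75    -0.10]
  [  -0.40     0.65]
det(I−A) = (0.75)(0.65) − (-0.10)(-0.40) = 0.4475
adj(I−A) = [[0.65, 0.10], [0.40, 0.75]]
(I − A)⁻¹ = adj(I−A) / det(I−A) ≈
  [   1.4525     0.2235]
  [   0.8939     1.6760]
x = (I − A)⁻¹ d = adj(I−A)·d / det(I−A), with det(I−A) = 0.4475:
  x_1 = (0.65·180 + 0.10·195) / 0.4475 = 136.50 / 0.4475 ≈ 305.03
  x_2 = (0.40·180 + 0.75·195) / 0.4475 = 218.25 / 0.4475 ≈ 487.71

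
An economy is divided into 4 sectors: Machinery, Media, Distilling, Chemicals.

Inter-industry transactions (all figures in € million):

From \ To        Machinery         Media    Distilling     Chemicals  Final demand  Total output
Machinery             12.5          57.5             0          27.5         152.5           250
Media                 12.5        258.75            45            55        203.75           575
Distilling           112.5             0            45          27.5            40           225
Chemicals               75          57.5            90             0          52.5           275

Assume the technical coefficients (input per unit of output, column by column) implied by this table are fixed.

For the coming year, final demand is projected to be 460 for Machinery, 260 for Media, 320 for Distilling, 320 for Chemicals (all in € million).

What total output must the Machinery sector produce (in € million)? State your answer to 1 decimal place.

Technical coefficients a_ij = z_ij / X_j:
  a_11 = 12.5/250 = 0.05, a_21 = 12.5/250 = 0.05, a_31 = 112.5/250 = 0.45, a_41 = 75/250 = 0.30
  a_12 = 57.5/575 = 0.10, a_22 = 258.75/575 = 0.45, a_32 = 0/575 = 0.00, a_42 = 57.5/575 = 0.10
  a_13 = 0/225 = 0.00, a_23 = 45/225 = 0.20, a_33 = 45/225 = 0.20, a_43 = 90/225 = 0.40
  a_14 = 27.5/275 = 0.10, a_24 = 55/275 = 0.20, a_34 = 27.5/275 = 0.10, a_44 = 0/275 = 0.00
I − A =
  [   0.95    -0.10     0.00    -0.10]
  [  -0.05     0.55    -0.20    -0.20]
  [  -0.45     0.00     0.80    -0.10]
  [  -0.30    -0.10    -0.40     1.00]
Compute the cofactors C_ij = (−1)^(i+j)·(3×3 minor ij) of I−A; the adjugate is their transpose:
adj(I−A) = Cᵀ =
  [ 0.4000   0.0840   0.0520   0.0620]
  [ 0.2180   0.6800   0.2620   0.1840]
  [ 0.2555   0.0620   0.4755   0.0855]
  [ 0.2440   0.1180   0.2320   0.4050]
det(I−A) = Σ_j (I−A)_1j·C_1j = (0.95)(0.4000) + (-0.10)(0.2180) + (0.00)(0.2555) + (-0.10)(0.2440) = 0.3338
(I − A)⁻¹ = adj(I−A) / det(I−A) ≈
  [   1.1983     0.2516     0.1558     0.1857]
  [   0.6531     2.0371     0.7849     0.5512]
  [   0.7654     0.1857     1.4245     0.2561]
  [   0.7310     0.3535     0.6950     1.2133]
x = (I − A)⁻¹ d = adj(I−A)·d / det(I−A), with det(I−A) = 0.3338:
  x_1 = (0.4000·460 + 0.0840·260 + 0.0520·320 + 0.0620·320) / 0.3338 = 242.32 / 0.3338 ≈ 725.9
  x_2 = (0.2180·460 + 0.6800·260 + 0.2620·320 + 0.1840·320) / 0.3338 = 419.80 / 0.3338 ≈ 1257.6
  x_3 = (0.2555·460 + 0.0620·260 + 0.4755·320 + 0.0855·320) / 0.3338 = 313.17 / 0.3338 ≈ 938.2
  x_4 = (0.2440·460 + 0.1180·260 + 0.2320·320 + 0.4050·320) / 0.3338 = 346.76 / 0.3338 ≈ 1038.8

x_1 = 725.9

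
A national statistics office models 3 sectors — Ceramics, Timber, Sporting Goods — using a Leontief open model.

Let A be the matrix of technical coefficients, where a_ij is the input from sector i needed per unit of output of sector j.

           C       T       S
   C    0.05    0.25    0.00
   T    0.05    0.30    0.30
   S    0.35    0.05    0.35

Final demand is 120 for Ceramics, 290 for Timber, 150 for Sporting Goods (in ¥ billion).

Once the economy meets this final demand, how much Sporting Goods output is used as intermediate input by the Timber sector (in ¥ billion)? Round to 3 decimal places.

I − A =
  [   0.95    -0.25     0.00]
  [  -0.05     0.70    -0.30]
  [  -0.35    -0.05     0.65]
Cofactors of I−A, C_ij = (−1)^(i+j)·(minor ij) (rows/columns in the sector order above):
  C_11 = (0.70)(0.65) − (-0.30)(-0.05) = 0.4400
  C_12 = −[(-0.05)(0.65) − (-0.30)(-0.35)] = 0.1375
  C_13 = (-0.05)(-0.05) − (0.70)(-0.35) = 0.2475
  C_21 = −[(-0.25)(0.65) − (0.00)(-0.05)] = 0.1625
  C_22 = (0.95)(0.65) − (0.00)(-0.35) = 0.6175
  C_23 = −[(0.95)(-0.05) − (-0.25)(-0.35)] = 0.1350
  C_31 = (-0.25)(-0.30) − (0.00)(0.70) = 0.0750
  C_32 = −[(0.95)(-0.30) − (0.00)(-0.05)] = 0.2850
  C_33 = (0.95)(0.70) − (-0.25)(-0.05) = 0.6525
det(I−A) = Σ_j (I−A)_1j·C_1j = (0.95)(0.4400) + (-0.25)(0.1375) + (0.00)(0.2475) = 0.383625
adj(I−A) = Cᵀ =
  [ 0.4400   0.1625   0.0750]
  [ 0.1375   0.6175   0.2850]
  [ 0.2475   0.1350   0.6525]
(I − A)⁻¹ = adj(I−A) / det(I−A) ≈
  [   1.1470     0.4236     0.1955]
  [   0.3584     1.6096     0.7429]
  [   0.6452     0.3519     1.7009]
First solve x = (I − A)⁻¹ d = adj(I−A)·d / det(I−A); in particular x_T = (0.1375·120 + 0.6175·290 + 0.2850·150) / 0.383625 = 238.325 / 0.383625 ≈ 621.24471.
Intermediate flow from S to T: z_ST = a_ST · x_T = 0.05 × 238.325 / 0.383625 = 11.91625 / 0.383625 ≈ 31.062.

z_ST = 31.062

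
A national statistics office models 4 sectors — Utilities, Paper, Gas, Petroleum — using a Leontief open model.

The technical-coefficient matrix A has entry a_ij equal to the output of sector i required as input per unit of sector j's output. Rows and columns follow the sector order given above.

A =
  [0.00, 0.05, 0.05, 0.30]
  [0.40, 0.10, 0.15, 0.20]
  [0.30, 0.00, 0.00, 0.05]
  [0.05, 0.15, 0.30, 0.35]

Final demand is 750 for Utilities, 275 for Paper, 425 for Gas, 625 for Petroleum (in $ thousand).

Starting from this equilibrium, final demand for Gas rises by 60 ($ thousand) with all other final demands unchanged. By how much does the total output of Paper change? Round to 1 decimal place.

Δx_2 = 26.8

I − A =
  [   1.00    -0.05    -0.05    -0.30]
  [  -0.40     0.90    -0.15    -0.20]
  [  -0.30     0.00     1.00    -0.05]
  [  -0.05    -0.15    -0.30     0.65]
Compute the cofactors C_ij = (−1)^(i+j)·(3×3 minor ij) of I−A; the adjugate is their transpose:
adj(I−A) = Cᵀ =
  [ 0.540375   0.077125   0.123375   0.282625]
  [ 0.311625   0.583125   0.204750   0.339000]
  [ 0.171750   0.030875   0.510000   0.128000]
  [ 0.192750   0.154750   0.292125   0.864250]
det(I−A) = Σ_j (I−A)_1j·C_1j = (1.00)(0.540375) + (-0.05)(0.311625) + (-0.05)(0.171750) + (-0.30)(0.192750) = 0.45838125
(I − A)⁻¹ = adj(I−A) / det(I−A) ≈
  [   1.1789     0.1683     0.2692     0.6166]
  [   0.6798     1.2721     0.4467     0.7396]
  [   0.3747     0.0674     1.1126     0.2792]
  [   0.4205     0.3376     0.6373     1.8854]
Δx = (I − A)⁻¹ Δd with Δd having +60 in the Gas component and 0 elsewhere.
So Δx_2 = L_23 · (+60), where L_23 = adj(I−A)_23 / det(I−A) = 0.204750 / 0.45838125.
Δx_2 = 0.204750 × (+60) / 0.45838125 = 12.285 / 0.45838125 ≈ 26.8.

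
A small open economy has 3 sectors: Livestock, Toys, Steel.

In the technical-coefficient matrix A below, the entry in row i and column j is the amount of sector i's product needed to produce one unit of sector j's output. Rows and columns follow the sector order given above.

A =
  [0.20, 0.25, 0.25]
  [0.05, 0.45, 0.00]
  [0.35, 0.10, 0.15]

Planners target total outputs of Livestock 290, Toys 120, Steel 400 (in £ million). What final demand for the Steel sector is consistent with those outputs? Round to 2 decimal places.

I − A =
  [   0.80    -0.25    -0.25]
  [  -0.05     0.55     0.00]
  [  -0.35    -0.10     0.85]
d = (I − A) x:
  d_1 = (+0.80)·290 + (-0.25)·120 + (-0.25)·400 = 102.00
  d_2 = (-0.05)·290 + (+0.55)·120 + (+0.00)·400 = 51.50
  d_3 = (-0.35)·290 + (-0.10)·120 + (+0.85)·400 = 226.50

d_3 = 226.50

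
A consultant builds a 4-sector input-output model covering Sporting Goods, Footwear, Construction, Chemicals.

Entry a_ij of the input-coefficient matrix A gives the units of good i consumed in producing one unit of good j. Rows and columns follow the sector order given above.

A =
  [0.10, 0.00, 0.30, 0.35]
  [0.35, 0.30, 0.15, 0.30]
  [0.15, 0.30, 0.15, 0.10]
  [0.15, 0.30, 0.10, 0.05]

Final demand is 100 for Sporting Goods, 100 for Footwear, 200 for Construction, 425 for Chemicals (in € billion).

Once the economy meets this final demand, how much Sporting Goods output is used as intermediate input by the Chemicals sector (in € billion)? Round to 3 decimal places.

z_14 = 372.001

I − A =
  [   0.90     0.00    -0.30    -0.35]
  [  -0.35     0.70    -0.15    -0.30]
  [  -0.15    -0.30     0.85    -0.10]
  [  -0.15    -0.30    -0.10     0.95]
Compute the cofactors C_ij = (−1)^(i+j)·(3×3 minor ij) of I−A; the adjugate is their transpose:
adj(I−A) = Cᵀ =
  [ 0.425500   0.194250   0.212750   0.240500]
  [ 0.345500   0.620625   0.272875   0.352000]
  [ 0.220500   0.283500   0.444000   0.217500]
  [ 0.199500   0.256500   0.166500   0.432000]
det(I−A) = Σ_j (I−A)_1j·C_1j = (0.90)(0.425500) + (0.00)(0.345500) + (-0.30)(0.220500) + (-0.35)(0.199500) = 0.246975
(I − A)⁻¹ = adj(I−A) / det(I−A) ≈
  [   1.7228     0.7865     0.8614     0.9738]
  [   1.3989     2.5129     1.1049     1.4252]
  [   0.8928     1.1479     1.7978     0.8807]
  [   0.8078     1.0386     0.6742     1.7492]
First solve x = (I − A)⁻¹ d = adj(I−A)·d / det(I−A); in particular x_4 = (0.199500·100 + 0.256500·100 + 0.166500·200 + 0.432000·425) / 0.246975 = 262.50 / 0.246975 ≈ 1062.86061.
Intermediate flow from 1 to 4: z_14 = a_14 · x_4 = 0.35 × 262.50 / 0.246975 = 91.875 / 0.246975 ≈ 372.001.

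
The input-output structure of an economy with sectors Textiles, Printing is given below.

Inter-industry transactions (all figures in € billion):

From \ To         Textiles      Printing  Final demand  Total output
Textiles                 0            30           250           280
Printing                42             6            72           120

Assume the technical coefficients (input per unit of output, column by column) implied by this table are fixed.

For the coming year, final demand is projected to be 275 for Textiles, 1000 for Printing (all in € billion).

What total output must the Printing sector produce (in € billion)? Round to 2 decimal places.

Technical coefficients a_ij = z_ij / X_j:
  a_TT = 0/280 = 0.00, a_PT = 42/280 = 0.15
  a_TP = 30/120 = 0.25, a_PP = 6/120 = 0.05
I − A =
  [   1.00    -0.25]
  [  -0.15     0.95]
det(I−A) = (1.00)(0.95) − (-0.25)(-0.15) = 0.9125
adj(I−A) = [[0.95, 0.25], [0.15, 1.00]]
(I − A)⁻¹ = adj(I−A) / det(I−A) ≈
  [   1.0411     0.2740]
  [   0.1644     1.0959]
x = (I − A)⁻¹ d = adj(I−A)·d / det(I−A), with det(I−A) = 0.9125:
  x_T = (0.95·275 + 0.25·1000) / 0.9125 = 511.25 / 0.9125 ≈ 560.27
  x_P = (0.15·275 + 1.00·1000) / 0.9125 = 1041.25 / 0.9125 ≈ 1141.10

x_P = 1141.10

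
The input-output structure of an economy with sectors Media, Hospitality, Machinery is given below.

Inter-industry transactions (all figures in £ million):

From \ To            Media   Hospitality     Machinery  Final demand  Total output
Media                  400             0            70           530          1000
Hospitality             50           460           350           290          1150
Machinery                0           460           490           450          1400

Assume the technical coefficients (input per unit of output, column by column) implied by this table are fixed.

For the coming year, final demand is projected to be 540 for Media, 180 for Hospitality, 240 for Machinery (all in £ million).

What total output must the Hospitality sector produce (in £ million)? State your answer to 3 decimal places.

x_2 = 718.786

Technical coefficients a_ij = z_ij / X_j:
  a_11 = 400/1000 = 0.40, a_21 = 50/1000 = 0.05, a_31 = 0/1000 = 0.00
  a_12 = 0/1150 = 0.00, a_22 = 460/1150 = 0.40, a_32 = 460/1150 = 0.40
  a_13 = 70/1400 = 0.05, a_23 = 350/1400 = 0.25, a_33 = 490/1400 = 0.35
I − A =
  [   0.60     0.00    -0.05]
  [  -0.05     0.60    -0.25]
  [   0.00    -0.40     0.65]
Cofactors of I−A, C_ij = (−1)^(i+j)·(minor ij) (rows/columns in the sector order above):
  C_11 = (0.60)(0.65) − (-0.25)(-0.40) = 0.2900
  C_12 = −[(-0.05)(0.65) − (-0.25)(0.00)] = 0.0325
  C_13 = (-0.05)(-0.40) − (0.60)(0.00) = 0.0200
  C_21 = −[(0.00)(0.65) − (-0.05)(-0.40)] = 0.0200
  C_22 = (0.60)(0.65) − (-0.05)(0.00) = 0.3900
  C_23 = −[(0.60)(-0.40) − (0.00)(0.00)] = 0.2400
  C_31 = (0.00)(-0.25) − (-0.05)(0.60) = 0.0300
  C_32 = −[(0.60)(-0.25) − (-0.05)(-0.05)] = 0.1525
  C_33 = (0.60)(0.60) − (0.00)(-0.05) = 0.3600
det(I−A) = Σ_j (I−A)_1j·C_1j = (0.60)(0.2900) + (0.00)(0.0325) + (-0.05)(0.0200) = 0.1730
adj(I−A) = Cᵀ =
  [ 0.2900   0.0200   0.0300]
  [ 0.0325   0.3900   0.1525]
  [ 0.0200   0.2400   0.3600]
(I − A)⁻¹ = adj(I−A) / det(I−A) ≈
  [   1.6763     0.1156     0.1734]
  [   0.1879     2.2543     0.8815]
  [   0.1156     1.3873     2.0809]
x = (I − A)⁻¹ d = adj(I−A)·d / det(I−A), with det(I−A) = 0.1730:
  x_1 = (0.2900·540 + 0.0200·180 + 0.0300·240) / 0.1730 = 167.40 / 0.1730 ≈ 967.630
  x_2 = (0.0325·540 + 0.3900·180 + 0.1525·240) / 0.1730 = 124.35 / 0.1730 ≈ 718.786
  x_3 = (0.0200·540 + 0.2400·180 + 0.3600·240) / 0.1730 = 140.40 / 0.1730 ≈ 811.561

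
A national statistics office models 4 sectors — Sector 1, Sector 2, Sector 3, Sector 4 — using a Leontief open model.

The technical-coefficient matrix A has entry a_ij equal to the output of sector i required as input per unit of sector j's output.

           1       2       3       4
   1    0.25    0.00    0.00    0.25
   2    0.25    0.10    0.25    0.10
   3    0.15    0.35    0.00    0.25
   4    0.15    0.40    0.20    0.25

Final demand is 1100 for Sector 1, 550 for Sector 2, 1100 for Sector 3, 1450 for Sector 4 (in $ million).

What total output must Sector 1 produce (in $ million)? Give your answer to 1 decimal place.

x_1 = 3270.8

I − A =
  [   0.75     0.00     0.00    -0.25]
  [  -0.25     0.90    -0.25    -0.10]
  [  -0.15    -0.35     1.00    -0.25]
  [  -0.15    -0.40    -0.20     0.75]
Compute the cofactors C_ij = (−1)^(i+j)·(3×3 minor ij) of I−A; the adjugate is their transpose:
adj(I−A) = Cᵀ =
  [ 0.492375   0.117500   0.070000   0.203125]
  [ 0.230500   0.480000   0.158750   0.193750]
  [ 0.224875   0.273750   0.417500   0.250625]
  [ 0.281375   0.352500   0.210000   0.609375]
det(I−A) = Σ_j (I−A)_1j·C_1j = (0.75)(0.492375) + (0.00)(0.230500) + (0.00)(0.224875) + (-0.25)(0.281375) = 0.2989375
(I − A)⁻¹ = adj(I−A) / det(I−A) ≈
  [   1.6471     0.3931     0.2342     0.6795]
  [   0.7711     1.6057     0.5310     0.6481]
  [   0.7522     0.9157     1.3966     0.8384]
  [   0.9413     1.1792     0.7025     2.0385]
x = (I − A)⁻¹ d = adj(I−A)·d / det(I−A), with det(I−A) = 0.2989375:
  x_1 = (0.492375·1100 + 0.117500·550 + 0.070000·1100 + 0.203125·1450) / 0.2989375 = 977.76875 / 0.2989375 ≈ 3270.8
  x_2 = (0.230500·1100 + 0.480000·550 + 0.158750·1100 + 0.193750·1450) / 0.2989375 = 973.1125 / 0.2989375 ≈ 3255.2
  x_3 = (0.224875·1100 + 0.273750·550 + 0.417500·1100 + 0.250625·1450) / 0.2989375 = 1220.58125 / 0.2989375 ≈ 4083.1
  x_4 = (0.281375·1100 + 0.352500·550 + 0.210000·1100 + 0.609375·1450) / 0.2989375 = 1617.98125 / 0.2989375 ≈ 5412.4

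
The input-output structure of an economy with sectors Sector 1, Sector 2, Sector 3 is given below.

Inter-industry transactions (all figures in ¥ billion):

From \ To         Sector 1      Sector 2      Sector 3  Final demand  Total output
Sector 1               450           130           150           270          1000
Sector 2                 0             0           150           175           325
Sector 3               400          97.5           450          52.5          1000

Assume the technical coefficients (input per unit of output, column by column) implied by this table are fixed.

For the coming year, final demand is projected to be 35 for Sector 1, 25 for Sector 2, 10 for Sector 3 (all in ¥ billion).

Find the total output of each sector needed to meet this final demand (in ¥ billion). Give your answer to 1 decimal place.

x_1 = 136.3, x_2 = 46.4, x_3 = 142.6

Technical coefficients a_ij = z_ij / X_j:
  a_11 = 450/1000 = 0.45, a_21 = 0/1000 = 0.00, a_31 = 400/1000 = 0.40
  a_12 = 130/325 = 0.40, a_22 = 0/325 = 0.00, a_32 = 97.5/325 = 0.30
  a_13 = 150/1000 = 0.15, a_23 = 150/1000 = 0.15, a_33 = 450/1000 = 0.45
I − A =
  [   0.55    -0.40    -0.15]
  [   0.00     1.00    -0.15]
  [  -0.40    -0.30     0.55]
Cofactors of I−A, C_ij = (−1)^(i+j)·(minor ij) (rows/columns in the sector order above):
  C_11 = (1.00)(0.55) − (-0.15)(-0.30) = 0.5050
  C_12 = −[(0.00)(0.55) − (-0.15)(-0.40)] = 0.0600
  C_13 = (0.00)(-0.30) − (1.00)(-0.40) = 0.4000
  C_21 = −[(-0.40)(0.55) − (-0.15)(-0.30)] = 0.2650
  C_22 = (0.55)(0.55) − (-0.15)(-0.40) = 0.2425
  C_23 = −[(0.55)(-0.30) − (-0.40)(-0.40)] = 0.3250
  C_31 = (-0.40)(-0.15) − (-0.15)(1.00) = 0.2100
  C_32 = −[(0.55)(-0.15) − (-0.15)(0.00)] = 0.0825
  C_33 = (0.55)(1.00) − (-0.40)(0.00) = 0.5500
det(I−A) = Σ_j (I−A)_1j·C_1j = (0.55)(0.5050) + (-0.40)(0.0600) + (-0.15)(0.4000) = 0.19375
adj(I−A) = Cᵀ =
  [ 0.5050   0.2650   0.2100]
  [ 0.0600   0.2425   0.0825]
  [ 0.4000   0.3250   0.5500]
(I − A)⁻¹ = adj(I−A) / det(I−A) ≈
  [   2.6065     1.3677     1.0839]
  [   0.3097     1.2516     0.4258]
  [   2.0645     1.6774     2.8387]
x = (I − A)⁻¹ d = adj(I−A)·d / det(I−A), with det(I−A) = 0.19375:
  x_1 = (0.5050·35 + 0.2650·25 + 0.2100·10) / 0.19375 = 26.40 / 0.19375 ≈ 136.3
  x_2 = (0.0600·35 + 0.2425·25 + 0.0825·10) / 0.19375 = 8.9875 / 0.19375 ≈ 46.4
  x_3 = (0.4000·35 + 0.3250·25 + 0.5500·10) / 0.19375 = 27.625 / 0.19375 ≈ 142.6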